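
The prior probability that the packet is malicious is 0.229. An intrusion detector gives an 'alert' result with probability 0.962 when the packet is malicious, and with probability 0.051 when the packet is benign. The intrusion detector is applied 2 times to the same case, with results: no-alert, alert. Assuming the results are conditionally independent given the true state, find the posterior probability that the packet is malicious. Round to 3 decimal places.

With H the event that the packet is malicious, the joint likelihood of the observed sequence is P(data|H) = 0.038·0.962 = 0.036556 and P(data|¬H) = 0.949·0.051 = 0.048399.
Bayes: P(H|data) = 0.229·0.036556 / (0.229·0.036556 + 0.771·0.048399) = 0.0083713/0.045687 = 0.1832.

Posterior P(H) ≈ 0.183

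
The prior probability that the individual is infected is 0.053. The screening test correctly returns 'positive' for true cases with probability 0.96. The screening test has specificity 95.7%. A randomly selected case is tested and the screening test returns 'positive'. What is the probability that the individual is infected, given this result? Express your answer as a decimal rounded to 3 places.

Let H be the event that the individual is infected. P(H) = 0.053, so P(¬H) = 0.947. With E the 'positive' result, P(E|H) = 0.96 and P(E|¬H) = 0.043.
P(E) = 0.96·0.053 + 0.043·0.947 = 0.050880 + 0.040721 = 0.091601.
By Bayes' theorem, P(H|E) = 0.050880 / 0.091601 = 0.555.

P(H | E) ≈ 0.555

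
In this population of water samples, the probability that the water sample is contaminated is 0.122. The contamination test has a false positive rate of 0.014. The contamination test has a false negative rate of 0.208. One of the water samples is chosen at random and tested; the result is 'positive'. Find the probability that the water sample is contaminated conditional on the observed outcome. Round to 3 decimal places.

Let H be the event that the water sample is contaminated. P(H) = 0.122, so P(¬H) = 0.878. With E the 'positive' result, P(E|H) = 0.792 and P(E|¬H) = 0.014.
P(E) = 0.792·0.122 + 0.014·0.878 = 0.096624 + 0.012292 = 0.10892.
By Bayes' theorem, P(H|E) = 0.096624 / 0.10892 = 0.887.

P(H | E) ≈ 0.887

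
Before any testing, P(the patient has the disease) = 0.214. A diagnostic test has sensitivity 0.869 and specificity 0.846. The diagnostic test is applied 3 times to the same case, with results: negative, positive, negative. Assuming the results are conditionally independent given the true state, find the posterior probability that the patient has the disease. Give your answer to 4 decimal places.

With H the event that the patient has the disease, the joint likelihood of the observed sequence is P(data|H) = 0.131·0.869·0.131 = 0.014913 and P(data|¬H) = 0.846·0.154·0.846 = 0.11022.
Bayes: P(H|data) = 0.214·0.014913 / (0.214·0.014913 + 0.786·0.11022) = 0.0031914/0.089824 = 0.0355.

Posterior P(H) ≈ 0.0355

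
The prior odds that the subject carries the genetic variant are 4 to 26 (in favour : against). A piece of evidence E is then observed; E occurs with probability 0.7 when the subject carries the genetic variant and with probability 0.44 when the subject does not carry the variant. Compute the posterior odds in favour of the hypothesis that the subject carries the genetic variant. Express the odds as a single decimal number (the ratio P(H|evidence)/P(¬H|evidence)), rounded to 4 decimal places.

Prior odds = 4/26 = 0.15385. In log-odds, ln(0.15385) = -1.8718.
Add log likelihood ratio: ln(1.5909) = 0.46431.
Posterior log-odds = -1.4075, so posterior odds = exp(-1.4075) = 0.24476.

Posterior odds ≈ 0.2448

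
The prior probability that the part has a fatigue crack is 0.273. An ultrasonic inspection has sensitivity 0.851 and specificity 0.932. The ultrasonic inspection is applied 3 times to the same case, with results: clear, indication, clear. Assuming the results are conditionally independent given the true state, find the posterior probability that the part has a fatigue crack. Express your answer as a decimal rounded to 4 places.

Posterior P(H) ≈ 0.1072

Let H be the event that the part has a fatigue crack; start with P(H) = 0.273. P('indication'|H) = 0.851, P('indication'|¬H) = 0.068.
Update on result 1 ('clear'): P(H) ← 0.149·0.2730 / (0.149·0.2730 + 0.932·0.7270) = 0.040677/0.71824 = 0.0566.
Update on result 2 ('indication'): P(H) ← 0.851·0.0566 / (0.851·0.0566 + 0.068·0.9434) = 0.048196/0.11234 = 0.4290.
Update on result 3 ('clear'): P(H) ← 0.149·0.4290 / (0.149·0.4290 + 0.932·0.5710) = 0.063921/0.59609 = 0.1072.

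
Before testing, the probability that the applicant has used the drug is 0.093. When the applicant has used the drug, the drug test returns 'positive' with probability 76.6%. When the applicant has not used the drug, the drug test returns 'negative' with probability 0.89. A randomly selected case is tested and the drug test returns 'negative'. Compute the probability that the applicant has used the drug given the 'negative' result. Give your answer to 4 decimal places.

P(H | E) ≈ 0.0263

Write H for 'the applicant has used the drug'. Prior odds H:¬H = 0.093/0.907 = 0.10254. For the 'negative' outcome, the likelihood ratio is 0.234/0.89 = 0.26292.
Posterior odds = 0.10254 × 0.26292 = 0.026959, so P(H|E) = 0.026959/(1+0.026959) = 0.0263.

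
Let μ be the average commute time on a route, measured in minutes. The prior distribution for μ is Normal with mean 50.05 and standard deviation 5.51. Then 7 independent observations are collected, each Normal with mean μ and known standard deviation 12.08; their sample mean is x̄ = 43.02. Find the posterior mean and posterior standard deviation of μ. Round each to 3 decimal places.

Posterior mean ≈ 45.882; posterior SD ≈ 3.516

With known σ, the Normal prior is conjugate. Weight on the data is w = (n/σ²)/(n/σ² + 1/τ₀²) = 0.0479694/(0.0479694+0.0329380) = 0.59289.
Posterior mean = w·x̄ + (1−w)·μ₀ = 0.59289·43.02 + 0.40711·50.05 = 45.882. Posterior variance = 1/(0.0479694+0.0329380) = 12.3598, so SD = 3.516.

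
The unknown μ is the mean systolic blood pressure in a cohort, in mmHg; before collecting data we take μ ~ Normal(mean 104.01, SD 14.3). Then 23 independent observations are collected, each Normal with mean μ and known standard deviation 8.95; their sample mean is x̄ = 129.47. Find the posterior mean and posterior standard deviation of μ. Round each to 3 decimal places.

Posterior mean ≈ 129.044; posterior SD ≈ 1.851

With known σ, the Normal prior is conjugate. Weight on the data is w = (n/σ²)/(n/σ² + 1/τ₀²) = 0.287132/(0.287132+0.00489021) = 0.98325.
Posterior mean = w·x̄ + (1−w)·μ₀ = 0.98325·129.47 + 0.016746·104.01 = 129.044. Posterior variance = 1/(0.287132+0.00489021) = 3.42440, so SD = 1.851.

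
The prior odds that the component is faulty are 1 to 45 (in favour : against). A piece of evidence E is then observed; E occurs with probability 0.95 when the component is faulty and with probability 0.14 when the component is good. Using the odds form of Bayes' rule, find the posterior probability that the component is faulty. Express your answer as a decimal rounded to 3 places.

Posterior probability ≈ 0.131

Prior odds = 1/45 = 0.022222.
Likelihood ratio for E = 0.95/0.14 = 6.7857.
Posterior odds = prior odds × LR = 0.15079.
Posterior probability = odds/(1+odds) = 0.15079/1.1508 = 0.131.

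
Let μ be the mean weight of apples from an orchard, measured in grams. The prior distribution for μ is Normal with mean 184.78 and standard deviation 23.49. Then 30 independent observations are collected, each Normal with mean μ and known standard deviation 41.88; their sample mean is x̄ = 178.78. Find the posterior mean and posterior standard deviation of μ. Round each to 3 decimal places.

Posterior mean ≈ 179.355; posterior SD ≈ 7.271

Prior precision 1/τ₀² = 1/23.49² = 0.00181232; data precision n/σ² = 30/41.88² = 0.0171044.
Posterior precision = 0.00181232 + 0.0171044 = 0.0189167, giving posterior SD = 1/√0.0189167 = 7.271.
Posterior mean = (0.00181232·184.78 + 0.0171044·178.78) / 0.0189167 = 179.355.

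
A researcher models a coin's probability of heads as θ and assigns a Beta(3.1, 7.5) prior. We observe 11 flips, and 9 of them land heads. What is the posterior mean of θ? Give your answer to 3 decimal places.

The binomial likelihood is conjugate to the Beta prior: with 9 successes and 2 failures, the posterior is Beta(3.1+9, 7.5+2) = Beta(12.1, 9.5).
Posterior mean = α/(α+β) = 12.1/21.6 = 0.560.

Posterior mean ≈ 0.560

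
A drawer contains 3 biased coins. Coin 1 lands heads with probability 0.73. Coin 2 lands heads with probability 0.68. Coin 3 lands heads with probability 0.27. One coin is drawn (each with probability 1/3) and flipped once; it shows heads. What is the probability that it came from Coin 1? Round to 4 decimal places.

Posterior probability ≈ 0.4345

Tabulate prior·likelihood by source: [1] prior 0.333333, lik 0.73, product 0.2433; [2] prior 0.333333, lik 0.68, product 0.2267; [3] prior 0.333333, lik 0.27, product 0.09000.
Normalizing constant = 0.56000; the posterior for Coin 1 is its product over the sum, 0.2433/0.56000 = 0.4345.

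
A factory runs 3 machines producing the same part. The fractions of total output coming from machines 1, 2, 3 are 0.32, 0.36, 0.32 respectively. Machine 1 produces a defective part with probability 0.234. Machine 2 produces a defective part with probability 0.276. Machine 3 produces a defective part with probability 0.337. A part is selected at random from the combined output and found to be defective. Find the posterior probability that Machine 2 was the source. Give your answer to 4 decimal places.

Tabulate prior·likelihood by source: [1] prior 0.32, lik 0.234, product 0.07488; [2] prior 0.36, lik 0.276, product 0.09936; [3] prior 0.32, lik 0.337, product 0.1078.
Normalizing constant = 0.28208; the posterior for Machine 2 is its product over the sum, 0.09936/0.28208 = 0.3522.

Posterior probability ≈ 0.3522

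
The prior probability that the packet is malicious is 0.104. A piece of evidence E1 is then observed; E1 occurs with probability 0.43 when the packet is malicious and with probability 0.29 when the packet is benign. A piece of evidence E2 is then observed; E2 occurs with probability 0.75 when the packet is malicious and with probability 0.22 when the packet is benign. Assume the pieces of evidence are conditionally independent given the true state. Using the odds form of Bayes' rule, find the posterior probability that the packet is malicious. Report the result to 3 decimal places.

Prior odds = 0.104/(1−0.104) = 0.11607.
Likelihood ratio for E1 = 0.43/0.29 = 1.4828.
Likelihood ratio for E2 = 0.75/0.22 = 3.4091.
Posterior odds = prior odds × LR₁ × LR₂ = 0.58672.
Posterior probability = odds/(1+odds) = 0.58672/1.5867 = 0.370.

Posterior probability ≈ 0.370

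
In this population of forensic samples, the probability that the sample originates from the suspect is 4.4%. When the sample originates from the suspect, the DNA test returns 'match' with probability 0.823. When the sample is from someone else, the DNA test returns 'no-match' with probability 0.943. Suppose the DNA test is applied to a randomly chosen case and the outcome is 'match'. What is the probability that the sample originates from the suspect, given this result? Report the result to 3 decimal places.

P(H | E) ≈ 0.399

Let H be the event that the sample originates from the suspect. P(H) = 0.044, so P(¬H) = 0.956. With E the 'match' result, P(E|H) = 0.823 and P(E|¬H) = 0.057.
P(E) = 0.823·0.044 + 0.057·0.956 = 0.036212 + 0.054492 = 0.090704.
By Bayes' theorem, P(H|E) = 0.036212 / 0.090704 = 0.399.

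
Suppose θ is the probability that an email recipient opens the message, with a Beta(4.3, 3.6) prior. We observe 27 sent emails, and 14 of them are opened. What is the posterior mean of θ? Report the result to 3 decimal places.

Posterior mean ≈ 0.524

Observing 14 successes and 13 failures updates Beta(4.3, 3.6) by adding the success and failure counts to the two shape parameters: α = 4.3+14 = 18.3, β = 3.6+13 = 16.6.
Posterior mean = α/(α+β) = 18.3/34.9 = 0.524.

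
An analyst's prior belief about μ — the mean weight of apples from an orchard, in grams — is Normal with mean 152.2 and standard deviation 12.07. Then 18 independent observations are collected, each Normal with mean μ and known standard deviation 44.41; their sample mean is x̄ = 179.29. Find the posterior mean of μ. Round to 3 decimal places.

Posterior mean ≈ 167.661

Prior precision 1/τ₀² = 1/12.07² = 0.00686413; data precision n/σ² = 18/44.41² = 0.00912664.
Posterior precision = 0.00686413 + 0.00912664 = 0.0159908.
Posterior mean = (0.00686413·152.2 + 0.00912664·179.29) / 0.0159908 = 167.661.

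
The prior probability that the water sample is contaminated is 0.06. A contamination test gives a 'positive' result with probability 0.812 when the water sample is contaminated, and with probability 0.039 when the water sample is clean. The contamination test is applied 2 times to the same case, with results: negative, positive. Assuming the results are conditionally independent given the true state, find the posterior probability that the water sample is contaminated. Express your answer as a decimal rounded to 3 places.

Posterior P(H) ≈ 0.206

Let H be the event that the water sample is contaminated; start with P(H) = 0.06. P('positive'|H) = 0.812, P('positive'|¬H) = 0.039.
Update on result 1 ('negative'): P(H) ← 0.188·0.0600 / (0.188·0.0600 + 0.961·0.9400) = 0.011280/0.91462 = 0.0123.
Update on result 2 ('positive'): P(H) ← 0.812·0.0123 / (0.812·0.0123 + 0.039·0.9877) = 0.010014/0.048533 = 0.2063.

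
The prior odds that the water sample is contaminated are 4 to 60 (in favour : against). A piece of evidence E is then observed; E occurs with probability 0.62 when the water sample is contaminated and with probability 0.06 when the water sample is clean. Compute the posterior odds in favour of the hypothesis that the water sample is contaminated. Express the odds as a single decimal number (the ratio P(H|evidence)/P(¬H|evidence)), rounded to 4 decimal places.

Prior odds = 4/60 = 0.066667. In log-odds, ln(0.066667) = -2.7081.
Add log likelihood ratio: ln(10.333) = 2.3354.
Posterior log-odds = -0.37268, so posterior odds = exp(-0.37268) = 0.68889.

Posterior odds ≈ 0.6889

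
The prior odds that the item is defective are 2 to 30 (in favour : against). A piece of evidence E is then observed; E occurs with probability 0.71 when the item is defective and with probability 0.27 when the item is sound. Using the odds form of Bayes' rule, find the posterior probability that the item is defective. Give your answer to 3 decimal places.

Prior odds = 2/30 = 0.066667.
Likelihood ratio for E = 0.71/0.27 = 2.6296.
Posterior odds = prior odds × LR = 0.17531.
Posterior probability = odds/(1+odds) = 0.17531/1.1753 = 0.149.

Posterior probability ≈ 0.149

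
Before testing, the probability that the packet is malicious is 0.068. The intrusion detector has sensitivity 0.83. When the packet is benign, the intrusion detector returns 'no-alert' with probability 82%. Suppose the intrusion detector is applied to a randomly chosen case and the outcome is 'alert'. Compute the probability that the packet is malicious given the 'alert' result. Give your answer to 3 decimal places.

Let H be the event that the packet is malicious. P(H) = 0.068, so P(¬H) = 0.932. With E the 'alert' result, P(E|H) = 0.83 and P(E|¬H) = 0.18.
P(E) = 0.83·0.068 + 0.18·0.932 = 0.056440 + 0.16776 = 0.22420.
By Bayes' theorem, P(H|E) = 0.056440 / 0.22420 = 0.252.

P(H | E) ≈ 0.252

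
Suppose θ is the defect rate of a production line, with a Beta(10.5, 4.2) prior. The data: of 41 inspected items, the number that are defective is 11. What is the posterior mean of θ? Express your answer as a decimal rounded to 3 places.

Observing 11 successes and 30 failures updates Beta(10.5, 4.2) by adding the success and failure counts to the two shape parameters: α = 10.5+11 = 21.5, β = 4.2+30 = 34.2.
E[θ | data] = 21.5/(21.5+34.2) = 0.386.

Posterior mean ≈ 0.386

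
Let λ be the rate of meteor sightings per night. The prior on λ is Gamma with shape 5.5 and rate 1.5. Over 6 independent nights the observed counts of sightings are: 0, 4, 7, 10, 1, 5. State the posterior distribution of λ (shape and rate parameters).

Posterior: Gamma(shape=32.5, rate=7.5)

Total count ∑xᵢ = 27 over n = 6 nights.
Gamma is conjugate to the Poisson likelihood: posterior is Gamma(shape = 5.5+27 = 32.5, rate = 1.5+6 = 7.5).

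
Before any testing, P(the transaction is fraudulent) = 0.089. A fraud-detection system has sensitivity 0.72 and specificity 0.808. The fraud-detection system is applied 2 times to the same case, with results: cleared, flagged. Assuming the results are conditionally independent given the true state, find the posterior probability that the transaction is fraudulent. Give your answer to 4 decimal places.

Posterior P(H) ≈ 0.1127

Let H be the event that the transaction is fraudulent; start with P(H) = 0.089. P('flagged'|H) = 0.72, P('flagged'|¬H) = 0.192.
Update on result 1 ('cleared'): P(H) ← 0.28·0.0890 / (0.28·0.0890 + 0.808·0.9110) = 0.024920/0.76101 = 0.0327.
Update on result 2 ('flagged'): P(H) ← 0.72·0.0327 / (0.72·0.0327 + 0.192·0.9673) = 0.023577/0.20929 = 0.1127.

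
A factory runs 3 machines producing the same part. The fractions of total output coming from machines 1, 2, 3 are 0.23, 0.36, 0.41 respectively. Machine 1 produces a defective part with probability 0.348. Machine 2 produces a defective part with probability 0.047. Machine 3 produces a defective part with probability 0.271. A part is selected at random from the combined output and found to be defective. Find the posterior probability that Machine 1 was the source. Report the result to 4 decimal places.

Posterior probability ≈ 0.3847

Tabulate prior·likelihood by source: [1] prior 0.23, lik 0.348, product 0.08004; [2] prior 0.36, lik 0.047, product 0.01692; [3] prior 0.41, lik 0.271, product 0.1111.
Normalizing constant = 0.20807; the posterior for Machine 1 is its product over the sum, 0.08004/0.20807 = 0.3847.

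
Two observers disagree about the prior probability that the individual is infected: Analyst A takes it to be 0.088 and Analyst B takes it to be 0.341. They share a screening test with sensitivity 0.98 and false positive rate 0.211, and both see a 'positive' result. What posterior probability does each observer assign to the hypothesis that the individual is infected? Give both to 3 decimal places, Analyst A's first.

Analyst A: 0.309; Analyst B: 0.706

The likelihood ratio for a 'positive' result is 0.98/0.211 = 4.6445.
Analyst A: prior odds 0.088/0.912 = 0.096491; posterior odds 0.44816; posterior probability 0.309.
Analyst B: prior odds 0.341/0.659 = 0.51745; posterior odds 2.4033; posterior probability 0.706.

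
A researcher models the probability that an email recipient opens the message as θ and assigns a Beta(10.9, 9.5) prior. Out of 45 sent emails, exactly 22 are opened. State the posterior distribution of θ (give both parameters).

The binomial likelihood is conjugate to the Beta prior: with 22 successes and 23 failures, the posterior is Beta(10.9+22, 9.5+23) = Beta(32.9, 32.5).

Posterior: Beta(32.9, 32.5)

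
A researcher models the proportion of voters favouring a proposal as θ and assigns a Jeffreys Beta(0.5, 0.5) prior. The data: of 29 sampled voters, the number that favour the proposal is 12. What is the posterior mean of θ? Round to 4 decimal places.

Posterior mean ≈ 0.4167

Observing 12 successes and 17 failures updates Beta(0.5, 0.5) by adding the success and failure counts to the two shape parameters: α = 0.5+12 = 12.5, β = 0.5+17 = 17.5.
Posterior mean = α/(α+β) = 12.5/30 = 0.4167.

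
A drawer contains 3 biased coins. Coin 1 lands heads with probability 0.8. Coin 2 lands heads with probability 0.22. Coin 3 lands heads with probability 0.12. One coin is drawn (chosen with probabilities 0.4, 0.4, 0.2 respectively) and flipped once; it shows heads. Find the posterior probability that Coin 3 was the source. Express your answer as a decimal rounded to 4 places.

P(heads|C1) = 0.8; P(heads|C2) = 0.22; P(heads|C3) = 0.12.
Prior × likelihood for each source: 0.4·0.8=0.3200, 0.4·0.22=0.08800, 0.2·0.12=0.02400. Summing gives P(heads) = 0.43200.
P(Coin 3 | heads) = 0.02400 / 0.43200 = 0.0556.

Posterior probability ≈ 0.0556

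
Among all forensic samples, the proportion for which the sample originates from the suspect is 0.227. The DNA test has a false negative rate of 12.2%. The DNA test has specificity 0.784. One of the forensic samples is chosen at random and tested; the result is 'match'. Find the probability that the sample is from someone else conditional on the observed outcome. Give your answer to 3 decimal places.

Write H for 'the sample originates from the suspect'. Prior odds H:¬H = 0.227/0.773 = 0.29366. For the 'match' outcome, the likelihood ratio is 0.878/0.216 = 4.0648.
Posterior odds = 0.29366 × 4.0648 = 1.1937, so P(H|E) = 1.1937/(1+1.1937) = 0.544. Then P(¬H|E) = 1 − 0.544 = 0.456.

P(¬H | E) ≈ 0.456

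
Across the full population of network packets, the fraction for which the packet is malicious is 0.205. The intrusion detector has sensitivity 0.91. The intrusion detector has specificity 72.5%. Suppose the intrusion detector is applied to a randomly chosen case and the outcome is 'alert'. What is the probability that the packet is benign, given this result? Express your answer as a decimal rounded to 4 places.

P(¬H | E) ≈ 0.5396

Write H for 'the packet is malicious'. Prior odds H:¬H = 0.205/0.795 = 0.25786. For the 'alert' outcome, the likelihood ratio is 0.91/0.275 = 3.3091.
Posterior odds = 0.25786 × 3.3091 = 0.85329, so P(H|E) = 0.85329/(1+0.85329) = 0.4604. Then P(¬H|E) = 1 − 0.4604 = 0.5396.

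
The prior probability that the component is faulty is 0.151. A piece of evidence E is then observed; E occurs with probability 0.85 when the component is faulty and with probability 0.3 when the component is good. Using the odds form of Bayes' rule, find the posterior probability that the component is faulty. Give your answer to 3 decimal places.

Posterior probability ≈ 0.335

Prior odds = 0.151/(1−0.151) = 0.17786.
Likelihood ratio for E = 0.85/0.3 = 2.8333.
Posterior odds = prior odds × LR = 0.50393.
Posterior probability = odds/(1+odds) = 0.50393/1.5039 = 0.335.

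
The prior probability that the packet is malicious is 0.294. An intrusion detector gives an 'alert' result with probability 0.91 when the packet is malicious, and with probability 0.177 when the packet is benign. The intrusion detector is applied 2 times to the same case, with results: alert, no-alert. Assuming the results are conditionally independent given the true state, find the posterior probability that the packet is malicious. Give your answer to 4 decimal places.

Posterior P(H) ≈ 0.1897

With H the event that the packet is malicious, the joint likelihood of the observed sequence is P(data|H) = 0.91·0.09 = 0.081900 and P(data|¬H) = 0.177·0.823 = 0.14567.
Bayes: P(H|data) = 0.294·0.081900 / (0.294·0.081900 + 0.706·0.14567) = 0.024079/0.12692 = 0.1897.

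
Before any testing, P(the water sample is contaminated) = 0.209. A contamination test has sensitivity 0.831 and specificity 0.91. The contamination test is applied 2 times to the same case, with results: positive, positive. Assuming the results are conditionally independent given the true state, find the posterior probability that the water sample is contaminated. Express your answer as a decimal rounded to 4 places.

Posterior P(H) ≈ 0.9575

With H the event that the water sample is contaminated, the joint likelihood of the observed sequence is P(data|H) = 0.831·0.831 = 0.69056 and P(data|¬H) = 0.09·0.09 = 0.0081000.
Bayes: P(H|data) = 0.209·0.69056 / (0.209·0.69056 + 0.791·0.0081000) = 0.14433/0.15073 = 0.9575.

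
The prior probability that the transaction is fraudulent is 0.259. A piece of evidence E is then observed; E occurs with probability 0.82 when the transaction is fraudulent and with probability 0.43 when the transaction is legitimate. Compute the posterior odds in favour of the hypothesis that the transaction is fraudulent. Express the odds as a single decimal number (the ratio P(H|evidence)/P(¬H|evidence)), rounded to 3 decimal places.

Prior odds = 0.259/(1−0.259) = 0.34953.
Likelihood ratio for E = 0.82/0.43 = 1.9070.
Posterior odds = prior odds × LR = 0.66654.

Posterior odds ≈ 0.667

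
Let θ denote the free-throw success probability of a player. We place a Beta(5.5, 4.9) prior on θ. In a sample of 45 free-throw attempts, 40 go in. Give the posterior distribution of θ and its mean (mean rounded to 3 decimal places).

Observing 40 successes and 5 failures updates Beta(5.5, 4.9) by adding the success and failure counts to the two shape parameters: α = 5.5+40 = 45.5, β = 4.9+5 = 9.9.
E[θ | data] = 45.5/(45.5+9.9) = 0.821.

Posterior: Beta(45.5, 9.9); mean ≈ 0.821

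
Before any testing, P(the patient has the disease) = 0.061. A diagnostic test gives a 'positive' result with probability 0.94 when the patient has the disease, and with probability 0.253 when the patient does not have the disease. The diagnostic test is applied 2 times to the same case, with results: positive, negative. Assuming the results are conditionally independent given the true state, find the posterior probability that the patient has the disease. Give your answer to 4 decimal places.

Let H be the event that the patient has the disease; start with P(H) = 0.061. P('positive'|H) = 0.94, P('positive'|¬H) = 0.253.
Update on result 1 ('positive'): P(H) ← 0.94·0.0610 / (0.94·0.0610 + 0.253·0.9390) = 0.057340/0.29491 = 0.1944.
Update on result 2 ('negative'): P(H) ← 0.06·0.1944 / (0.06·0.1944 + 0.747·0.8056) = 0.011666/0.61342 = 0.0190.

Posterior P(H) ≈ 0.0190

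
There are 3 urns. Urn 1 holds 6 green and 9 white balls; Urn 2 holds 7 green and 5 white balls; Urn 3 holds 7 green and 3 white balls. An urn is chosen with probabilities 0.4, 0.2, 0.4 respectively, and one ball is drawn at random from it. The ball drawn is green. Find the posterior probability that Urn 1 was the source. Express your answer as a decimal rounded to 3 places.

Posterior probability ≈ 0.287

Tabulate prior·likelihood by source: [1] prior 0.4, lik 0.4, product 0.1600; [2] prior 0.2, lik 0.5833, product 0.1167; [3] prior 0.4, lik 0.7, product 0.2800.
Normalizing constant = 0.55667; the posterior for Urn 1 is its product over the sum, 0.1600/0.55667 = 0.287.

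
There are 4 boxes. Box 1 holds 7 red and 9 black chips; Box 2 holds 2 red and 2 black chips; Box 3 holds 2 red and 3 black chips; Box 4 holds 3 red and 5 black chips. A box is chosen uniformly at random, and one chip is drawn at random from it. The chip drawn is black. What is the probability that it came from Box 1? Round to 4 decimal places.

Tabulate prior·likelihood by source: [1] prior 0.25, lik 0.5625, product 0.1406; [2] prior 0.25, lik 0.5, product 0.1250; [3] prior 0.25, lik 0.6, product 0.1500; [4] prior 0.25, lik 0.625, product 0.1562.
Normalizing constant = 0.57188; the posterior for Box 1 is its product over the sum, 0.1406/0.57188 = 0.2459.

Posterior probability ≈ 0.2459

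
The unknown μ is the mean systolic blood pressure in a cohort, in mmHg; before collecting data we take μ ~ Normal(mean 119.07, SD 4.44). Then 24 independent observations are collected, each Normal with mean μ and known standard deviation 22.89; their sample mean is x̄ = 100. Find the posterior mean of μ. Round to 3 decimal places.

Prior precision 1/τ₀² = 1/4.44² = 0.0507264; data precision n/σ² = 24/22.89² = 0.0458057.
Posterior precision = 0.0507264 + 0.0458057 = 0.0965321.
Posterior mean = (0.0507264·119.07 + 0.0458057·100) / 0.0965321 = 110.021.

Posterior mean ≈ 110.021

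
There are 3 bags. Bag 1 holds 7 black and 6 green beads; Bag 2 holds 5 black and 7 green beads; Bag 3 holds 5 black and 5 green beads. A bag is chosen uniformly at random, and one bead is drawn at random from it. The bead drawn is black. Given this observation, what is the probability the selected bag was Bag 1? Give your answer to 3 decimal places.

Posterior probability ≈ 0.370

Tabulate prior·likelihood by source: [1] prior 0.333333, lik 0.5385, product 0.1795; [2] prior 0.333333, lik 0.4167, product 0.1389; [3] prior 0.333333, lik 0.5, product 0.1667.
Normalizing constant = 0.48504; the posterior for Bag 1 is its product over the sum, 0.1795/0.48504 = 0.370.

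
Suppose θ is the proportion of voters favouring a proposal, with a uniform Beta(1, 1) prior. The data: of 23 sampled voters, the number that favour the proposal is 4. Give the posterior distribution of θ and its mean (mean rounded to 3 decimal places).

Posterior: Beta(5, 20); mean ≈ 0.200

The binomial likelihood is conjugate to the Beta prior: with 4 successes and 19 failures, the posterior is Beta(1+4, 1+19) = Beta(5, 20).
Posterior mean = α/(α+β) = 5/25 = 0.200.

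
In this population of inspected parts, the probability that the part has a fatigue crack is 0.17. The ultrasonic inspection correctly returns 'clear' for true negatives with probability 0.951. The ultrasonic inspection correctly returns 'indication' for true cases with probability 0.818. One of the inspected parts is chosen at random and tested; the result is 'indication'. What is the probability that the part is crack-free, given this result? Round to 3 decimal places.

P(¬H | E) ≈ 0.226

Write H for 'the part has a fatigue crack'. Prior odds H:¬H = 0.17/0.83 = 0.20482. For the 'indication' outcome, the likelihood ratio is 0.818/0.049 = 16.694.
Posterior odds = 0.20482 × 16.694 = 3.4192, so P(H|E) = 3.4192/(1+3.4192) = 0.774. Then P(¬H|E) = 1 − 0.774 = 0.226.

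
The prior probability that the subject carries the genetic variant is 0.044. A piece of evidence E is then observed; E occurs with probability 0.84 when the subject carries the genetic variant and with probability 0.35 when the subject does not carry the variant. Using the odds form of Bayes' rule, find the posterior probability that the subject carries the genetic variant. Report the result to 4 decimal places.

Prior odds = 0.044/(1−0.044) = 0.046025. In log-odds, ln(0.046025) = -3.0786.
Add log likelihood ratio: ln(2.4000) = 0.87547.
Posterior log-odds = -2.2031, so posterior odds = exp(-2.2031) = 0.11046. Converting, P(H|E) = 0.11046/1.1105 = 0.0995.

Posterior probability ≈ 0.0995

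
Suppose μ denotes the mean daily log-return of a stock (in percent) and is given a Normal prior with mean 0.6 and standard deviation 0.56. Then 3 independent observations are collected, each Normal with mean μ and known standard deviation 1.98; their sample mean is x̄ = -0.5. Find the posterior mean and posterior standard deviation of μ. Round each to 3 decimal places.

With known σ, the Normal prior is conjugate. Weight on the data is w = (n/σ²)/(n/σ² + 1/τ₀²) = 0.765228/(0.765228+3.18878) = 0.19353.
Posterior mean = w·x̄ + (1−w)·μ₀ = 0.19353·-0.5 + 0.80647·0.6 = 0.387. Posterior variance = 1/(0.765228+3.18878) = 0.252908, so SD = 0.503.

Posterior mean ≈ 0.387; posterior SD ≈ 0.503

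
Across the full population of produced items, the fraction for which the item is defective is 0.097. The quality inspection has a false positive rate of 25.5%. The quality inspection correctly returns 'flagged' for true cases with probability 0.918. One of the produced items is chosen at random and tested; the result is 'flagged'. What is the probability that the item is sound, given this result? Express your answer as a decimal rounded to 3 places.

Let H be the event that the item is defective. P(H) = 0.097, so P(¬H) = 0.903. With E the 'flagged' result, P(E|H) = 0.918 and P(E|¬H) = 0.255.
P(E) = 0.918·0.097 + 0.255·0.903 = 0.089046 + 0.23026 = 0.31931.
By Bayes' theorem, P(H|E) = 0.089046 / 0.31931 = 0.279. Hence P(¬H|E) = 1 − 0.279 = 0.721.

P(¬H | E) ≈ 0.721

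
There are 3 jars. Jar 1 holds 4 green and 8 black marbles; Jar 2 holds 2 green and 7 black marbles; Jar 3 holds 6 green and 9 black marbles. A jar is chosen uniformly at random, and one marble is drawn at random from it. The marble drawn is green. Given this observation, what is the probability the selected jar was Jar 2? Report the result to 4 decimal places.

P(green|Jar 1) = 0.3333; P(green|Jar 2) = 0.2222; P(green|Jar 3) = 0.4.
Prior × likelihood for each source: 0.333333·0.3333=0.1111, 0.333333·0.2222=0.07407, 0.333333·0.4=0.1333. Summing gives P(green) = 0.31852.
P(Jar 2 | green) = 0.07407 / 0.31852 = 0.2326.

Posterior probability ≈ 0.2326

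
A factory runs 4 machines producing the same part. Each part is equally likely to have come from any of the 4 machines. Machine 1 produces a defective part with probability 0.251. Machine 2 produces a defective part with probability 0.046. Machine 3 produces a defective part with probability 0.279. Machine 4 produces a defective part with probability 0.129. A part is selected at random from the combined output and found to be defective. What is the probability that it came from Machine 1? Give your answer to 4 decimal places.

Tabulate prior·likelihood by source: [1] prior 0.25, lik 0.251, product 0.06275; [2] prior 0.25, lik 0.046, product 0.01150; [3] prior 0.25, lik 0.279, product 0.06975; [4] prior 0.25, lik 0.129, product 0.03225.
Normalizing constant = 0.17625; the posterior for Machine 1 is its product over the sum, 0.06275/0.17625 = 0.3560.

Posterior probability ≈ 0.3560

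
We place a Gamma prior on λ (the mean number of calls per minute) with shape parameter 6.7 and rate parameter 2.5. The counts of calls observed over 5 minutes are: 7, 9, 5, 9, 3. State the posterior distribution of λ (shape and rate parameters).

Posterior: Gamma(shape=39.7, rate=7.5)

Total count ∑xᵢ = 33 over n = 5 minutes.
Gamma is conjugate to the Poisson likelihood: posterior is Gamma(shape = 6.7+33 = 39.7, rate = 2.5+5 = 7.5).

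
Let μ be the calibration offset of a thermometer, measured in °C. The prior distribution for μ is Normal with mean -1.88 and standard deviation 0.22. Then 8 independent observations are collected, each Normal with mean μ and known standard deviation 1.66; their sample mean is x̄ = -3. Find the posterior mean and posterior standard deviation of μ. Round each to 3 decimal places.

With known σ, the Normal prior is conjugate. Weight on the data is w = (n/σ²)/(n/σ² + 1/τ₀²) = 2.90318/(2.90318+20.6612) = 0.12320.
Posterior mean = w·x̄ + (1−w)·μ₀ = 0.12320·-3 + 0.87680·-1.88 = -2.018. Posterior variance = 1/(2.90318+20.6612) = 0.0424370, so SD = 0.206.

Posterior mean ≈ -2.018; posterior SD ≈ 0.206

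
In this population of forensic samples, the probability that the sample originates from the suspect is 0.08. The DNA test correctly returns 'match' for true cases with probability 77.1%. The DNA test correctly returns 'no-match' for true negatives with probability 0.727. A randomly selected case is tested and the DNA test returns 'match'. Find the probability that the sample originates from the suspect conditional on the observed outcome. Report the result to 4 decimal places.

Write H for 'the sample originates from the suspect'. Prior odds H:¬H = 0.08/0.92 = 0.086957. For the 'match' outcome, the likelihood ratio is 0.771/0.273 = 2.8242.
Posterior odds = 0.086957 × 2.8242 = 0.24558, so P(H|E) = 0.24558/(1+0.24558) = 0.1972.

P(H | E) ≈ 0.1972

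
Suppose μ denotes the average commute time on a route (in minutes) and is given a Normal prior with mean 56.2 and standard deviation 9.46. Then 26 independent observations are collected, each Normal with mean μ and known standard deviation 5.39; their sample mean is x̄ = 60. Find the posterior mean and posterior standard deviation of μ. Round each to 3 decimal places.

Prior precision 1/τ₀² = 1/9.46² = 0.0111742; data precision n/σ² = 26/5.39² = 0.894944.
Posterior precision = 0.0111742 + 0.894944 = 0.906118, giving posterior SD = 1/√0.906118 = 1.051.
Posterior mean = (0.0111742·56.2 + 0.894944·60) / 0.906118 = 59.953.

Posterior mean ≈ 59.953; posterior SD ≈ 1.051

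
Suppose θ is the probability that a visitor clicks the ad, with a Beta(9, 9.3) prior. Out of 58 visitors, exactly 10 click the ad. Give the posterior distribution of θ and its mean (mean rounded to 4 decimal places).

Posterior: Beta(19, 57.3); mean ≈ 0.2490

Observing 10 successes and 48 failures updates Beta(9, 9.3) by adding the success and failure counts to the two shape parameters: α = 9+10 = 19, β = 9.3+48 = 57.3.
Posterior mean = α/(α+β) = 19/76.3 = 0.2490.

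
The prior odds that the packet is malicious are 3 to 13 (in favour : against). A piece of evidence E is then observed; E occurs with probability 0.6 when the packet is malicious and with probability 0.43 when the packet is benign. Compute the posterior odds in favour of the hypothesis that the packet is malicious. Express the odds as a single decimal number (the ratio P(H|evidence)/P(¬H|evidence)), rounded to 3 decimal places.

Prior odds = 3/13 = 0.23077.
Likelihood ratio for E = 0.6/0.43 = 1.3953.
Posterior odds = prior odds × LR = 0.32200.

Posterior odds ≈ 0.322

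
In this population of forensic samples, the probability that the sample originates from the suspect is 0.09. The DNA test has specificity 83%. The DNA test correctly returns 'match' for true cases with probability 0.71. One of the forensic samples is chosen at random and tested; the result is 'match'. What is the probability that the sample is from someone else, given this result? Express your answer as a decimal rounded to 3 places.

Write H for 'the sample originates from the suspect'. Prior odds H:¬H = 0.09/0.91 = 0.098901. For the 'match' outcome, the likelihood ratio is 0.71/0.17 = 4.1765.
Posterior odds = 0.098901 × 4.1765 = 0.41306, so P(H|E) = 0.41306/(1+0.41306) = 0.292. Then P(¬H|E) = 1 − 0.292 = 0.708.

P(¬H | E) ≈ 0.708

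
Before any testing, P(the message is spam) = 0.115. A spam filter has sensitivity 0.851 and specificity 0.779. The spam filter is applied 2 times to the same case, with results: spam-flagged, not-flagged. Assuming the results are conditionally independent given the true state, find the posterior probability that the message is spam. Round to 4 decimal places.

With H the event that the message is spam, the joint likelihood of the observed sequence is P(data|H) = 0.851·0.149 = 0.12680 and P(data|¬H) = 0.221·0.779 = 0.17216.
Bayes: P(H|data) = 0.115·0.12680 / (0.115·0.12680 + 0.885·0.17216) = 0.014582/0.16694 = 0.0873.

Posterior P(H) ≈ 0.0873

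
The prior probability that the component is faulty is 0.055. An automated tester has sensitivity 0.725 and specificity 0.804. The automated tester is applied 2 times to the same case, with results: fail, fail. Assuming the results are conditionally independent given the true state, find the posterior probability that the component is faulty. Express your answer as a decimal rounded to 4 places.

With H the event that the component is faulty, the joint likelihood of the observed sequence is P(data|H) = 0.725·0.725 = 0.52563 and P(data|¬H) = 0.196·0.196 = 0.038416.
Bayes: P(H|data) = 0.055·0.52563 / (0.055·0.52563 + 0.945·0.038416) = 0.028909/0.065212 = 0.4433.

Posterior P(H) ≈ 0.4433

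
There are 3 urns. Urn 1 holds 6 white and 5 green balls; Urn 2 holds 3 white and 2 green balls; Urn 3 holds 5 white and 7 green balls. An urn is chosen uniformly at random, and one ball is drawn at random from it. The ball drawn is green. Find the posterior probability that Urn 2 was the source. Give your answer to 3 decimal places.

Tabulate prior·likelihood by source: [1] prior 0.333333, lik 0.4545, product 0.1515; [2] prior 0.333333, lik 0.4, product 0.1333; [3] prior 0.333333, lik 0.5833, product 0.1944.
Normalizing constant = 0.47929; the posterior for Urn 2 is its product over the sum, 0.1333/0.47929 = 0.278.

Posterior probability ≈ 0.278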